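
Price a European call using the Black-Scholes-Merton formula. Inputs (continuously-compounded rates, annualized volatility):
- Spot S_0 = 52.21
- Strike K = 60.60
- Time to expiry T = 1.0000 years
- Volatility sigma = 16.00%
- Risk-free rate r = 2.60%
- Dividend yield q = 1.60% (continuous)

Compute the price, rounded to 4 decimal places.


Answer: Price = 0.9349

Derivation:
d1 = (ln(S/K) + (r - q + 0.5*sigma^2) * T) / (sigma * sqrt(T)) = -0.78888029
d2 = d1 - sigma * sqrt(T) = -0.94888029
exp(-rT) = 0.97433509; exp(-qT) = 0.98412732
C = S_0 * exp(-qT) * N(d1) - K * exp(-rT) * N(d2)
N(d1) = 0.21509099; N(d2) = 0.17134075
C = 52.2100 * 0.98412732 * 0.21509099 - 60.6000 * 0.97433509 * 0.17134075 = 0.9349


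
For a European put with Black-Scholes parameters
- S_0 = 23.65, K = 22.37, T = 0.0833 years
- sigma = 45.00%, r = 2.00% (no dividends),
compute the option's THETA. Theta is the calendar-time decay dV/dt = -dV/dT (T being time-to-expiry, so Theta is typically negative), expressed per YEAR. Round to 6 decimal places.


d1 = 0.5061869747; d2 = 0.3763091475
phi(d1) = 0.3509711825; exp(-qT) = 1.0000000000; exp(-rT) = 0.9983353870
Theta = -S*exp(-qT)*phi(d1)*sigma/(2*sqrt(T)) + r*K*exp(-rT)*N(-d2) - q*S*exp(-qT)*N(-d1)
N(-d1) = 0.3063626990; N(-d2) = 0.3533435398; sqrt(T) = 0.2886173938
Term 1 = -23.6500 * 1.0000000000 * 0.3509711825 * 0.4500 / (2 * 0.2886173938) = -6.4708692026
Term 2 = 0.0200 * 22.3700 * 0.9983353870 * 0.3533435398 = 0.1578227479
Term 3 = 0 (no dividend yield, q = 0)
Theta = -6.4708692026 + (0.1578227479) + (0.0000000000) = -6.313046

Answer: Theta = -6.313046


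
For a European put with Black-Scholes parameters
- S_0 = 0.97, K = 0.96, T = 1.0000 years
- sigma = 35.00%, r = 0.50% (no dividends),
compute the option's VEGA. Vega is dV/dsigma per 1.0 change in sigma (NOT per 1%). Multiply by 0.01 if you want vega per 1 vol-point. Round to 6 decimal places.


Answer: Vega = 0.377813

Derivation:
d1 = 0.2188936772; d2 = -0.1311063228
phi(d1) = 0.3894983094; exp(-qT) = 1.0000000000; exp(-rT) = 0.9950124792
Vega = S * exp(-qT) * phi(d1) * sqrt(T) = 0.9700 * 1.0000000000 * 0.3894983094 * 1.0000000000 = 0.377813


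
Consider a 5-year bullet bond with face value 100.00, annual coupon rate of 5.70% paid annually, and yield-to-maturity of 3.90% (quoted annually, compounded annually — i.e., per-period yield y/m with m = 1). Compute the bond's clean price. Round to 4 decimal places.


Coupon per period c = face * coupon_rate / m = 5.700000
Periods per year m = 1; per-period yield y/m = 0.039000
Number of cashflows N = 5
Cashflows (t years, CF_t, discount factor 1/(1+y/m)^(m*t), PV):
  t = 1.0000: CF_t = 5.700000, DF = 0.962464, PV = 5.486044
  t = 2.0000: CF_t = 5.700000, DF = 0.926337, PV = 5.280120
  t = 3.0000: CF_t = 5.700000, DF = 0.891566, PV = 5.081925
  t = 4.0000: CF_t = 5.700000, DF = 0.858100, PV = 4.891169
  t = 5.0000: CF_t = 105.700000, DF = 0.825890, PV = 87.296584
Price P = sum_t PV_t = 108.035841

Answer: Price = 108.0358


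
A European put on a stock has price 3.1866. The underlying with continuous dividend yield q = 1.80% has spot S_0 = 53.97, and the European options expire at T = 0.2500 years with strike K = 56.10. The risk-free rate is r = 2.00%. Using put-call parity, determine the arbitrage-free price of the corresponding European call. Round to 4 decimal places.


Put-call parity: C - P = S_0 * exp(-qT) - K * exp(-rT).
S_0 * exp(-qT) = 53.9700 * 0.99551011 = 53.72768063
K * exp(-rT) = 56.1000 * 0.99501248 = 55.82020008
C = P + S*exp(-qT) - K*exp(-rT)
C = 3.1866 + 53.72768063 - 55.82020008 = 1.0941

Answer: Call price = 1.0941


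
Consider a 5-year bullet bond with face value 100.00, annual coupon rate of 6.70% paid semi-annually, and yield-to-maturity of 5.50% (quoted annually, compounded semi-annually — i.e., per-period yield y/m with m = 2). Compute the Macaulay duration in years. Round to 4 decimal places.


Coupon per period c = face * coupon_rate / m = 3.350000
Periods per year m = 2; per-period yield y/m = 0.027500
Number of cashflows N = 10
Cashflows (t years, CF_t, discount factor 1/(1+y/m)^(m*t), PV):
  t = 0.5000: CF_t = 3.350000, DF = 0.973236, PV = 3.260341
  t = 1.0000: CF_t = 3.350000, DF = 0.947188, PV = 3.173081
  t = 1.5000: CF_t = 3.350000, DF = 0.921838, PV = 3.088157
  t = 2.0000: CF_t = 3.350000, DF = 0.897166, PV = 3.005505
  t = 2.5000: CF_t = 3.350000, DF = 0.873154, PV = 2.925066
  t = 3.0000: CF_t = 3.350000, DF = 0.849785, PV = 2.846779
  t = 3.5000: CF_t = 3.350000, DF = 0.827041, PV = 2.770588
  t = 4.0000: CF_t = 3.350000, DF = 0.804906, PV = 2.696436
  t = 4.5000: CF_t = 3.350000, DF = 0.783364, PV = 2.624269
  t = 5.0000: CF_t = 103.350000, DF = 0.762398, PV = 78.793824
Price P = sum_t PV_t = 105.184046
Macaulay numerator sum_t t * PV_t:
  t * PV_t at t = 0.5000: 1.630170
  t * PV_t at t = 1.0000: 3.173081
  t * PV_t at t = 1.5000: 4.632235
  t * PV_t at t = 2.0000: 6.011010
  t * PV_t at t = 2.5000: 7.312665
  t * PV_t at t = 3.0000: 8.540338
  t * PV_t at t = 3.5000: 9.697059
  t * PV_t at t = 4.0000: 10.785745
  t * PV_t at t = 4.5000: 11.809210
  t * PV_t at t = 5.0000: 393.969118
Macaulay duration D = (sum_t t * PV_t) / P = 457.560631 / 105.184046 = 4.350095

Answer: Macaulay duration = 4.3501 years


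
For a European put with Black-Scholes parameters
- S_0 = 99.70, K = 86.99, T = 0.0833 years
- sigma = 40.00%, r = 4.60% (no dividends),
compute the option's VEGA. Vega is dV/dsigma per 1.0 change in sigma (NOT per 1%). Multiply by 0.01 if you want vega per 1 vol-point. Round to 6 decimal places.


Answer: Vega = 5.110840

Derivation:
d1 = 1.2721713123; d2 = 1.1567243548
phi(d1) = 0.1776129637; exp(-qT) = 1.0000000000; exp(-rT) = 0.9961755320
Vega = S * exp(-qT) * phi(d1) * sqrt(T) = 99.7000 * 1.0000000000 * 0.1776129637 * 0.2886173938 = 5.110840


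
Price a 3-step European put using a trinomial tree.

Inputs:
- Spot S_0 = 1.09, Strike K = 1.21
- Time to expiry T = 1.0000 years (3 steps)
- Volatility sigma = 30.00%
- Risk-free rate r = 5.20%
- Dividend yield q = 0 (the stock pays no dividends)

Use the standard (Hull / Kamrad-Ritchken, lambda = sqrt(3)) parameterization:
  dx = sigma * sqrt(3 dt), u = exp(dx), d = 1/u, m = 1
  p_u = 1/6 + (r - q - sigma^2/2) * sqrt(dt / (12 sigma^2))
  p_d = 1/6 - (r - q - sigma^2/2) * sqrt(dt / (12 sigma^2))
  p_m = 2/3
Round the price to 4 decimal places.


dt = T/N = 0.333333; dx = sigma*sqrt(3*dt) = 0.300000
u = exp(dx) = 1.349859; d = 1/u = 0.740818
p_u = 0.170556, p_m = 0.666667, p_d = 0.162778
Discount per step: exp(-r*dt) = 0.982816
Stock lattice S(k, j) with j the centered position index:
  k=0: S(0,+0) = 1.0900
  k=1: S(1,-1) = 0.8075; S(1,+0) = 1.0900; S(1,+1) = 1.4713
  k=2: S(2,-2) = 0.5982; S(2,-1) = 0.8075; S(2,+0) = 1.0900; S(2,+1) = 1.4713; S(2,+2) = 1.9861
  k=3: S(3,-3) = 0.4432; S(3,-2) = 0.5982; S(3,-1) = 0.8075; S(3,+0) = 1.0900; S(3,+1) = 1.4713; S(3,+2) = 1.9861; S(3,+3) = 2.6810
Terminal payoffs V(N, j) = max(K - S_T, 0):
  V(3,-3) = 0.766839; V(3,-2) = 0.611795; V(3,-1) = 0.402508; V(3,+0) = 0.120000; V(3,+1) = 0.000000; V(3,+2) = 0.000000; V(3,+3) = 0.000000
Backward induction: V(k, j) = exp(-r*dt) * [p_u * V(k+1, j+1) + p_m * V(k+1, j) + p_d * V(k+1, j-1)]
  V(2,-2) = exp(-r*dt) * [p_u*0.402508 + p_m*0.611795 + p_d*0.766839] = 0.591005
  V(2,-1) = exp(-r*dt) * [p_u*0.120000 + p_m*0.402508 + p_d*0.611795] = 0.381718
  V(2,+0) = exp(-r*dt) * [p_u*0.000000 + p_m*0.120000 + p_d*0.402508] = 0.143019
  V(2,+1) = exp(-r*dt) * [p_u*0.000000 + p_m*0.000000 + p_d*0.120000] = 0.019198
  V(2,+2) = exp(-r*dt) * [p_u*0.000000 + p_m*0.000000 + p_d*0.000000] = 0.000000
  V(1,-1) = exp(-r*dt) * [p_u*0.143019 + p_m*0.381718 + p_d*0.591005] = 0.368628
  V(1,+0) = exp(-r*dt) * [p_u*0.019198 + p_m*0.143019 + p_d*0.381718] = 0.157993
  V(1,+1) = exp(-r*dt) * [p_u*0.000000 + p_m*0.019198 + p_d*0.143019] = 0.035459
  V(0,+0) = exp(-r*dt) * [p_u*0.035459 + p_m*0.157993 + p_d*0.368628] = 0.168436

Answer: Price = V(0,0) = 0.1684


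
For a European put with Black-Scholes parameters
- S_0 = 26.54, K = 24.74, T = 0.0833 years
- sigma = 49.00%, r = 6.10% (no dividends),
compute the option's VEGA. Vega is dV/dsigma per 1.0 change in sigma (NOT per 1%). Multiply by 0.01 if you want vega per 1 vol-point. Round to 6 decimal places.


Answer: Vega = 2.547483

Derivation:
d1 = 0.6032499290; d2 = 0.4618274061
phi(d1) = 0.3325737059; exp(-qT) = 1.0000000000; exp(-rT) = 0.9949315880
Vega = S * exp(-qT) * phi(d1) * sqrt(T) = 26.5400 * 1.0000000000 * 0.3325737059 * 0.2886173938 = 2.547483


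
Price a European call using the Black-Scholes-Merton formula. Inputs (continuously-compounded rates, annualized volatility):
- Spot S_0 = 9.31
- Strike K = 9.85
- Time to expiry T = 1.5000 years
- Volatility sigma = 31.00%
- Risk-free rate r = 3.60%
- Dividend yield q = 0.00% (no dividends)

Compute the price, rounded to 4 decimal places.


d1 = (ln(S/K) + (r - q + 0.5*sigma^2) * T) / (sigma * sqrt(T)) = 0.18356064
d2 = d1 - sigma * sqrt(T) = -0.19611027
exp(-rT) = 0.94743211; exp(-qT) = 1.00000000
C = S_0 * exp(-qT) * N(d1) - K * exp(-rT) * N(d2)
N(d1) = 0.57282093; N(d2) = 0.42226193
C = 9.3100 * 1.00000000 * 0.57282093 - 9.8500 * 0.94743211 * 0.42226193 = 1.3923

Answer: Price = 1.3923


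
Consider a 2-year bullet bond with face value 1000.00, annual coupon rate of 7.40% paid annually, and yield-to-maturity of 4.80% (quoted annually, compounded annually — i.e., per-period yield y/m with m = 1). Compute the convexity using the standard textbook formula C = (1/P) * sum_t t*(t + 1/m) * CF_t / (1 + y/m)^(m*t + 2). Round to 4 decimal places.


Answer: Convexity = 5.2177

Derivation:
Coupon per period c = face * coupon_rate / m = 74.000000
Periods per year m = 1; per-period yield y/m = 0.048000
Number of cashflows N = 2
Cashflows (t years, CF_t, discount factor 1/(1+y/m)^(m*t), PV):
  t = 1.0000: CF_t = 74.000000, DF = 0.954198, PV = 70.610687
  t = 2.0000: CF_t = 1074.000000, DF = 0.910495, PV = 977.871336
Price P = sum_t PV_t = 1048.482023
Convexity numerator sum_t t*(t + 1/m) * CF_t / (1+y/m)^(m*t + 2):
  t = 1.0000: term = 128.581316
  t = 2.0000: term = 5342.080168
Convexity = (1/P) * sum = 5470.661484 / 1048.482023 = 5.217697


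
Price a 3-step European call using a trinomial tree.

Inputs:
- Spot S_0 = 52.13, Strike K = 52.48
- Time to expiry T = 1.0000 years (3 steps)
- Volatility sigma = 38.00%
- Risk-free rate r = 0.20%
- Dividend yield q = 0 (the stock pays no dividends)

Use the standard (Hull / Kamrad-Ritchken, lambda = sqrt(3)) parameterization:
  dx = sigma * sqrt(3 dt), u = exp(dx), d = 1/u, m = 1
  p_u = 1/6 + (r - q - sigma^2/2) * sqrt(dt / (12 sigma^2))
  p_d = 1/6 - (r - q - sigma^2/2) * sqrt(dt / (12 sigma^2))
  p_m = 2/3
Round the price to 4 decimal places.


Answer: Price = V(0,0) = 7.0037

Derivation:
dt = T/N = 0.333333; dx = sigma*sqrt(3*dt) = 0.380000
u = exp(dx) = 1.462285; d = 1/u = 0.683861
p_u = 0.135877, p_m = 0.666667, p_d = 0.197456
Discount per step: exp(-r*dt) = 0.999334
Stock lattice S(k, j) with j the centered position index:
  k=0: S(0,+0) = 52.1300
  k=1: S(1,-1) = 35.6497; S(1,+0) = 52.1300; S(1,+1) = 76.2289
  k=2: S(2,-2) = 24.3795; S(2,-1) = 35.6497; S(2,+0) = 52.1300; S(2,+1) = 76.2289; S(2,+2) = 111.4683
  k=3: S(3,-3) = 16.6722; S(3,-2) = 24.3795; S(3,-1) = 35.6497; S(3,+0) = 52.1300; S(3,+1) = 76.2289; S(3,+2) = 111.4683; S(3,+3) = 162.9984
Terminal payoffs V(N, j) = max(S_T - K, 0):
  V(3,-3) = 0.000000; V(3,-2) = 0.000000; V(3,-1) = 0.000000; V(3,+0) = 0.000000; V(3,+1) = 23.748896; V(3,+2) = 58.988339; V(3,+3) = 110.518435
Backward induction: V(k, j) = exp(-r*dt) * [p_u * V(k+1, j+1) + p_m * V(k+1, j) + p_d * V(k+1, j-1)]
  V(2,-2) = exp(-r*dt) * [p_u*0.000000 + p_m*0.000000 + p_d*0.000000] = 0.000000
  V(2,-1) = exp(-r*dt) * [p_u*0.000000 + p_m*0.000000 + p_d*0.000000] = 0.000000
  V(2,+0) = exp(-r*dt) * [p_u*23.748896 + p_m*0.000000 + p_d*0.000000] = 3.224783
  V(2,+1) = exp(-r*dt) * [p_u*58.988339 + p_m*23.748896 + p_d*0.000000] = 23.831874
  V(2,+2) = exp(-r*dt) * [p_u*110.518435 + p_m*58.988339 + p_d*23.748896] = 58.992518
  V(1,-1) = exp(-r*dt) * [p_u*3.224783 + p_m*0.000000 + p_d*0.000000] = 0.437882
  V(1,+0) = exp(-r*dt) * [p_u*23.831874 + p_m*3.224783 + p_d*0.000000] = 5.384472
  V(1,+1) = exp(-r*dt) * [p_u*58.992518 + p_m*23.831874 + p_d*3.224783] = 24.524052
  V(0,+0) = exp(-r*dt) * [p_u*24.524052 + p_m*5.384472 + p_d*0.437882] = 7.003700


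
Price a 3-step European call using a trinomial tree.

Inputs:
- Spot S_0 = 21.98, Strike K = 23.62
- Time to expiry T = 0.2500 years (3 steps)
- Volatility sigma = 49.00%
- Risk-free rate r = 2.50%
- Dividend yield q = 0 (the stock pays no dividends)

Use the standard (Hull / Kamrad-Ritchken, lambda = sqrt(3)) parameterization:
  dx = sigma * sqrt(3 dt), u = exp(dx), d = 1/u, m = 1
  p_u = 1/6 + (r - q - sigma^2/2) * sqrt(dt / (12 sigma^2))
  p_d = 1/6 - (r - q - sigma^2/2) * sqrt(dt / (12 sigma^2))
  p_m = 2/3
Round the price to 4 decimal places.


dt = T/N = 0.083333; dx = sigma*sqrt(3*dt) = 0.245000
u = exp(dx) = 1.277621; d = 1/u = 0.782705
p_u = 0.150502, p_m = 0.666667, p_d = 0.182832
Discount per step: exp(-r*dt) = 0.997919
Stock lattice S(k, j) with j the centered position index:
  k=0: S(0,+0) = 21.9800
  k=1: S(1,-1) = 17.2038; S(1,+0) = 21.9800; S(1,+1) = 28.0821
  k=2: S(2,-2) = 13.4655; S(2,-1) = 17.2038; S(2,+0) = 21.9800; S(2,+1) = 28.0821; S(2,+2) = 35.8783
  k=3: S(3,-3) = 10.5395; S(3,-2) = 13.4655; S(3,-1) = 17.2038; S(3,+0) = 21.9800; S(3,+1) = 28.0821; S(3,+2) = 35.8783; S(3,+3) = 45.8389
Terminal payoffs V(N, j) = max(S_T - K, 0):
  V(3,-3) = 0.000000; V(3,-2) = 0.000000; V(3,-1) = 0.000000; V(3,+0) = 0.000000; V(3,+1) = 4.462116; V(3,+2) = 12.258311; V(3,+3) = 22.218894
Backward induction: V(k, j) = exp(-r*dt) * [p_u * V(k+1, j+1) + p_m * V(k+1, j) + p_d * V(k+1, j-1)]
  V(2,-2) = exp(-r*dt) * [p_u*0.000000 + p_m*0.000000 + p_d*0.000000] = 0.000000
  V(2,-1) = exp(-r*dt) * [p_u*0.000000 + p_m*0.000000 + p_d*0.000000] = 0.000000
  V(2,+0) = exp(-r*dt) * [p_u*4.462116 + p_m*0.000000 + p_d*0.000000] = 0.670158
  V(2,+1) = exp(-r*dt) * [p_u*12.258311 + p_m*4.462116 + p_d*0.000000] = 4.809610
  V(2,+2) = exp(-r*dt) * [p_u*22.218894 + p_m*12.258311 + p_d*4.462116] = 12.306339
  V(1,-1) = exp(-r*dt) * [p_u*0.670158 + p_m*0.000000 + p_d*0.000000] = 0.100650
  V(1,+0) = exp(-r*dt) * [p_u*4.809610 + p_m*0.670158 + p_d*0.000000] = 1.168191
  V(1,+1) = exp(-r*dt) * [p_u*12.306339 + p_m*4.809610 + p_d*0.670158] = 5.170276
  V(0,+0) = exp(-r*dt) * [p_u*5.170276 + p_m*1.168191 + p_d*0.100650] = 1.572052

Answer: Price = V(0,0) = 1.5721


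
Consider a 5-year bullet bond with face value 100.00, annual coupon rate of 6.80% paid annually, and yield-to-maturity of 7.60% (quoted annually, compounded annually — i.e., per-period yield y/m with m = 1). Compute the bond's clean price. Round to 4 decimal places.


Coupon per period c = face * coupon_rate / m = 6.800000
Periods per year m = 1; per-period yield y/m = 0.076000
Number of cashflows N = 5
Cashflows (t years, CF_t, discount factor 1/(1+y/m)^(m*t), PV):
  t = 1.0000: CF_t = 6.800000, DF = 0.929368, PV = 6.319703
  t = 2.0000: CF_t = 6.800000, DF = 0.863725, PV = 5.873330
  t = 3.0000: CF_t = 6.800000, DF = 0.802718, PV = 5.458485
  t = 4.0000: CF_t = 6.800000, DF = 0.746021, PV = 5.072941
  t = 5.0000: CF_t = 106.800000, DF = 0.693328, PV = 74.047414
Price P = sum_t PV_t = 96.771872

Answer: Price = 96.7719


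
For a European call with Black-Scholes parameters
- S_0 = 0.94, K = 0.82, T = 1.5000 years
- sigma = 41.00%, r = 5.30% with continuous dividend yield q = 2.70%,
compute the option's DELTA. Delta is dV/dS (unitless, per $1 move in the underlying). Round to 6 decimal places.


d1 = 0.6007234889; d2 = 0.0985780917
phi(d1) = 0.3330798965; exp(-qT) = 0.9603091645; exp(-rT) = 0.9235780200
N(d1) = 0.7259879142
Delta = exp(-qT) * N(d1) = 0.9603091645 * 0.7259879142 = 0.697173

Answer: Delta = 0.697173


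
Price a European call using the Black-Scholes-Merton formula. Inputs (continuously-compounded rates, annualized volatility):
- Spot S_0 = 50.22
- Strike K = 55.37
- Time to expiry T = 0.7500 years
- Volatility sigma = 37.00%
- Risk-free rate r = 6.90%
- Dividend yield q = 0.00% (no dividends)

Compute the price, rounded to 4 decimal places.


Answer: Price = 5.4301

Derivation:
d1 = (ln(S/K) + (r - q + 0.5*sigma^2) * T) / (sigma * sqrt(T)) = 0.01704876
d2 = d1 - sigma * sqrt(T) = -0.30338064
exp(-rT) = 0.94956623; exp(-qT) = 1.00000000
C = S_0 * exp(-qT) * N(d1) - K * exp(-rT) * N(d2)
N(d1) = 0.50680114; N(d2) = 0.38079990
C = 50.2200 * 1.00000000 * 0.50680114 - 55.3700 * 0.94956623 * 0.38079990 = 5.4301


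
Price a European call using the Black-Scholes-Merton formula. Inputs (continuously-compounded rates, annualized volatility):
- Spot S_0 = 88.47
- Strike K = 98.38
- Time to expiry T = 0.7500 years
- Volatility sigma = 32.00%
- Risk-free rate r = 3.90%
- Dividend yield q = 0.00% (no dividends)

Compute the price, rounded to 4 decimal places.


Answer: Price = 6.9881

Derivation:
d1 = (ln(S/K) + (r - q + 0.5*sigma^2) * T) / (sigma * sqrt(T)) = -0.13901158
d2 = d1 - sigma * sqrt(T) = -0.41613971
exp(-rT) = 0.97117364; exp(-qT) = 1.00000000
C = S_0 * exp(-qT) * N(d1) - K * exp(-rT) * N(d2)
N(d1) = 0.44472050; N(d2) = 0.33865389
C = 88.4700 * 1.00000000 * 0.44472050 - 98.3800 * 0.97117364 * 0.33865389 = 6.9881


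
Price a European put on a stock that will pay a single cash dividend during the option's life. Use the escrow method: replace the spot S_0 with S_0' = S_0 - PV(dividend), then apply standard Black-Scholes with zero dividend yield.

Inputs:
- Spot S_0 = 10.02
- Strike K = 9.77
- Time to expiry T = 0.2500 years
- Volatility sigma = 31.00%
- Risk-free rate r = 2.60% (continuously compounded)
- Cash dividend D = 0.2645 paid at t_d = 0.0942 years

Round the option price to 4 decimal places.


Answer: Price = 0.5768

Derivation:
PV(D) = D * exp(-r * t_d) = 0.2645 * 0.99755380 = 0.26385298
S_0' = S_0 - PV(D) = 10.0200 - 0.26385298 = 9.75614702
d1 = (ln(S_0'/K) + (r + sigma^2/2)*T) / (sigma*sqrt(T)) = 0.11028119
d2 = d1 - sigma*sqrt(T) = -0.04471881
exp(-rT) = 0.99352108
N(-d1) = 0.45609319; N(-d2) = 0.51783428
P = K * exp(-rT) * N(-d2) - S_0' * N(-d1) = 9.7700 * 0.99352108 * 0.51783428 - 9.75614702 * 0.45609319 = 0.5768


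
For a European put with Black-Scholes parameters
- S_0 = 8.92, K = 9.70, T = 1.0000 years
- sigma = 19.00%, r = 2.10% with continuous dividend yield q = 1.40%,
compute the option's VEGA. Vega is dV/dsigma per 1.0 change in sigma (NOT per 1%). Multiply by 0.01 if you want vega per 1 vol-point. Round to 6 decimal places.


d1 = -0.3093680996; d2 = -0.4993680996
phi(d1) = 0.3803007683; exp(-qT) = 0.9860975443; exp(-rT) = 0.9792189646
Vega = S * exp(-qT) * phi(d1) * sqrt(T) = 8.9200 * 0.9860975443 * 0.3803007683 * 1.0000000000 = 3.345122

Answer: Vega = 3.345122


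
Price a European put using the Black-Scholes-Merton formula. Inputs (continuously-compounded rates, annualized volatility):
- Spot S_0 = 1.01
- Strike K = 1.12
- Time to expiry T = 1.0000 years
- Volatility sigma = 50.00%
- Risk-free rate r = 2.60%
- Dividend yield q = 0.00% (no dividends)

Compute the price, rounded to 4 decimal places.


d1 = (ln(S/K) + (r - q + 0.5*sigma^2) * T) / (sigma * sqrt(T)) = 0.09524329
d2 = d1 - sigma * sqrt(T) = -0.40475671
exp(-rT) = 0.97433509; exp(-qT) = 1.00000000
P = K * exp(-rT) * N(-d2) - S_0 * exp(-qT) * N(-d1)
N(-d1) = 0.46206079; N(-d2) = 0.65717182
P = 1.1200 * 0.97433509 * 0.65717182 - 1.0100 * 1.00000000 * 0.46206079 = 0.2505

Answer: Price = 0.2505


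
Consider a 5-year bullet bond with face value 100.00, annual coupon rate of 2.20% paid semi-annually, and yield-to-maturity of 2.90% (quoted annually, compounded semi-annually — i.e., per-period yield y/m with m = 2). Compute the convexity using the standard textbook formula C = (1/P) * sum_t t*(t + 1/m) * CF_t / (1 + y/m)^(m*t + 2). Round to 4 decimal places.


Answer: Convexity = 24.9981

Derivation:
Coupon per period c = face * coupon_rate / m = 1.100000
Periods per year m = 2; per-period yield y/m = 0.014500
Number of cashflows N = 10
Cashflows (t years, CF_t, discount factor 1/(1+y/m)^(m*t), PV):
  t = 0.5000: CF_t = 1.100000, DF = 0.985707, PV = 1.084278
  t = 1.0000: CF_t = 1.100000, DF = 0.971619, PV = 1.068781
  t = 1.5000: CF_t = 1.100000, DF = 0.957732, PV = 1.053505
  t = 2.0000: CF_t = 1.100000, DF = 0.944043, PV = 1.038447
  t = 2.5000: CF_t = 1.100000, DF = 0.930550, PV = 1.023605
  t = 3.0000: CF_t = 1.100000, DF = 0.917250, PV = 1.008975
  t = 3.5000: CF_t = 1.100000, DF = 0.904140, PV = 0.994554
  t = 4.0000: CF_t = 1.100000, DF = 0.891217, PV = 0.980339
  t = 4.5000: CF_t = 1.100000, DF = 0.878479, PV = 0.966327
  t = 5.0000: CF_t = 101.100000, DF = 0.865923, PV = 87.544858
Price P = sum_t PV_t = 96.763669
Convexity numerator sum_t t*(t + 1/m) * CF_t / (1+y/m)^(m*t + 2):
  t = 0.5000: term = 0.526752
  t = 1.0000: term = 1.557671
  t = 1.5000: term = 3.070815
  t = 2.0000: term = 5.044875
  t = 2.5000: term = 7.459154
  t = 3.0000: term = 10.293559
  t = 3.5000: term = 13.528581
  t = 4.0000: term = 17.145284
  t = 4.5000: term = 21.125288
  t = 5.0000: term = 2339.156252
Convexity = (1/P) * sum = 2418.908232 / 96.763669 = 24.998104


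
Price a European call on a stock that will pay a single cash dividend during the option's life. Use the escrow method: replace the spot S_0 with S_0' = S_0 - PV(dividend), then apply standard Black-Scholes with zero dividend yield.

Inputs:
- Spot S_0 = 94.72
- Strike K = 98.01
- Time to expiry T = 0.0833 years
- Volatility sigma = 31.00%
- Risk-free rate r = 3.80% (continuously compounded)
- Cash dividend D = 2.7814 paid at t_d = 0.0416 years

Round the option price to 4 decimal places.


PV(D) = D * exp(-r * t_d) = 2.7814 * 0.99842045 = 2.77700664
S_0' = S_0 - PV(D) = 94.7200 - 2.77700664 = 91.94299336
d1 = (ln(S_0'/K) + (r + sigma^2/2)*T) / (sigma*sqrt(T)) = -0.63408873
d2 = d1 - sigma*sqrt(T) = -0.72356013
exp(-rT) = 0.99683960
N(d1) = 0.26301146; N(d2) = 0.23466791
C = S_0' * N(d1) - K * exp(-rT) * N(d2) = 91.94299336 * 0.26301146 - 98.0100 * 0.99683960 * 0.23466791 = 1.2549

Answer: Price = 1.2549


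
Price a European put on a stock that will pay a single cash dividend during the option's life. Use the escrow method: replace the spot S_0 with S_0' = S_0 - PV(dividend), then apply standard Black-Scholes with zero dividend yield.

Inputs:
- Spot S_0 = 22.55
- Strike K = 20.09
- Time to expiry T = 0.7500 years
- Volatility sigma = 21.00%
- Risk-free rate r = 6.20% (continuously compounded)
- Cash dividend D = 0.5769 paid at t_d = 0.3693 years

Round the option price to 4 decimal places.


Answer: Price = 0.4873

Derivation:
PV(D) = D * exp(-r * t_d) = 0.5769 * 0.97736354 = 0.56384103
S_0' = S_0 - PV(D) = 22.5500 - 0.56384103 = 21.98615897
d1 = (ln(S_0'/K) + (r + sigma^2/2)*T) / (sigma*sqrt(T)) = 0.84253791
d2 = d1 - sigma*sqrt(T) = 0.66067257
exp(-rT) = 0.95456456
N(-d1) = 0.19974346; N(-d2) = 0.25441116
P = K * exp(-rT) * N(-d2) - S_0' * N(-d1) = 20.0900 * 0.95456456 * 0.25441116 - 21.98615897 * 0.19974346 = 0.4873


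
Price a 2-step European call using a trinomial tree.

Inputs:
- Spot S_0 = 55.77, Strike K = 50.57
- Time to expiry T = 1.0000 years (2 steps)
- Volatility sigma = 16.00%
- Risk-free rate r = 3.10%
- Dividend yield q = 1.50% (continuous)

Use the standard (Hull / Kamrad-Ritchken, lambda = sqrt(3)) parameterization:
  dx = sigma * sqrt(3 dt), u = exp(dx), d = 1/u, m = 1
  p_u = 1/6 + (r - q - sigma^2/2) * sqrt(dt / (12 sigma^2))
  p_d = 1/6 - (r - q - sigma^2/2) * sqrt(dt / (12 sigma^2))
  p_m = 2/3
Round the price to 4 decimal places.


dt = T/N = 0.500000; dx = sigma*sqrt(3*dt) = 0.195959
u = exp(dx) = 1.216477; d = 1/u = 0.822046
p_u = 0.170749, p_m = 0.666667, p_d = 0.162584
Discount per step: exp(-r*dt) = 0.984620
Stock lattice S(k, j) with j the centered position index:
  k=0: S(0,+0) = 55.7700
  k=1: S(1,-1) = 45.8455; S(1,+0) = 55.7700; S(1,+1) = 67.8429
  k=2: S(2,-2) = 37.6871; S(2,-1) = 45.8455; S(2,+0) = 55.7700; S(2,+1) = 67.8429; S(2,+2) = 82.5294
Terminal payoffs V(N, j) = max(S_T - K, 0):
  V(2,-2) = 0.000000; V(2,-1) = 0.000000; V(2,+0) = 5.200000; V(2,+1) = 17.272936; V(2,+2) = 31.959388
Backward induction: V(k, j) = exp(-r*dt) * [p_u * V(k+1, j+1) + p_m * V(k+1, j) + p_d * V(k+1, j-1)]
  V(1,-1) = exp(-r*dt) * [p_u*5.200000 + p_m*0.000000 + p_d*0.000000] = 0.874239
  V(1,+0) = exp(-r*dt) * [p_u*17.272936 + p_m*5.200000 + p_d*0.000000] = 6.317324
  V(1,+1) = exp(-r*dt) * [p_u*31.959388 + p_m*17.272936 + p_d*5.200000] = 17.543721
  V(0,+0) = exp(-r*dt) * [p_u*17.543721 + p_m*6.317324 + p_d*0.874239] = 7.236227

Answer: Price = V(0,0) = 7.2362


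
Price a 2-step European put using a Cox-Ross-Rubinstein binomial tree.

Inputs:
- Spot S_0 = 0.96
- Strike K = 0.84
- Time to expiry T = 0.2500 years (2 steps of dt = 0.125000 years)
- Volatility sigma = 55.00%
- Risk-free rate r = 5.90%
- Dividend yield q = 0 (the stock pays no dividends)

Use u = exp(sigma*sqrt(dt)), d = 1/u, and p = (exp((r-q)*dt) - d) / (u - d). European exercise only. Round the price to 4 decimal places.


Answer: Price = V(0,0) = 0.0523

Derivation:
dt = T/N = 0.125000
u = exp(sigma*sqrt(dt)) = 1.214648; d = 1/u = 0.823284
p = (exp((r-q)*dt) - d) / (u - d) = 0.470453
Discount per step: exp(-r*dt) = 0.992652
Stock lattice S(k, i) with i counting down-moves:
  k=0: S(0,0) = 0.9600
  k=1: S(1,0) = 1.1661; S(1,1) = 0.7904
  k=2: S(2,0) = 1.4164; S(2,1) = 0.9600; S(2,2) = 0.6507
Terminal payoffs V(N, i) = max(K - S_T, 0):
  V(2,0) = 0.000000; V(2,1) = 0.000000; V(2,2) = 0.189316
Backward induction: V(k, i) = exp(-r*dt) * [p * V(k+1, i) + (1-p) * V(k+1, i+1)].
  V(1,0) = exp(-r*dt) * [p*0.000000 + (1-p)*0.000000] = 0.000000
  V(1,1) = exp(-r*dt) * [p*0.000000 + (1-p)*0.189316] = 0.099515
  V(0,0) = exp(-r*dt) * [p*0.000000 + (1-p)*0.099515] = 0.052311


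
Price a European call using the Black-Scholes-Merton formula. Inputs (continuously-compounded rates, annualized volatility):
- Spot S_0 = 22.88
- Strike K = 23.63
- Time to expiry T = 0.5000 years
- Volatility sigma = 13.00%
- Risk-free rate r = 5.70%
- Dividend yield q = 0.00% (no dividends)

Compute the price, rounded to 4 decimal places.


Answer: Price = 0.7980

Derivation:
d1 = (ln(S/K) + (r - q + 0.5*sigma^2) * T) / (sigma * sqrt(T)) = 0.00512462
d2 = d1 - sigma * sqrt(T) = -0.08679926
exp(-rT) = 0.97190229; exp(-qT) = 1.00000000
C = S_0 * exp(-qT) * N(d1) - K * exp(-rT) * N(d2)
N(d1) = 0.50204442; N(d2) = 0.46541554
C = 22.8800 * 1.00000000 * 0.50204442 - 23.6300 * 0.97190229 * 0.46541554 = 0.7980


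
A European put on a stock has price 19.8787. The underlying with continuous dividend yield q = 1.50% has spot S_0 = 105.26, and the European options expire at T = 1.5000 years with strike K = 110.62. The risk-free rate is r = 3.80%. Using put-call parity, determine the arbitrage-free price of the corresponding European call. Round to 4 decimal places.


Answer: Call price = 18.3058

Derivation:
Put-call parity: C - P = S_0 * exp(-qT) - K * exp(-rT).
S_0 * exp(-qT) = 105.2600 * 0.97775124 = 102.91809523
K * exp(-rT) = 110.6200 * 0.94459407 = 104.49099595
C = P + S*exp(-qT) - K*exp(-rT)
C = 19.8787 + 102.91809523 - 104.49099595 = 18.3058


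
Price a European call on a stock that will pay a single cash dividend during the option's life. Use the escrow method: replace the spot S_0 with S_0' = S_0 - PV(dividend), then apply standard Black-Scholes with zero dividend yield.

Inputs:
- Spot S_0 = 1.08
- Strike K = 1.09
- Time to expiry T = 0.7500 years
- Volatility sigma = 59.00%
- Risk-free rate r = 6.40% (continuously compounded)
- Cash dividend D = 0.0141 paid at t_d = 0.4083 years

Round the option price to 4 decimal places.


PV(D) = D * exp(-r * t_d) = 0.0141 * 0.97420727 = 0.01373632
S_0' = S_0 - PV(D) = 1.0800 - 0.01373632 = 1.06626368
d1 = (ln(S_0'/K) + (r + sigma^2/2)*T) / (sigma*sqrt(T)) = 0.30632924
d2 = d1 - sigma*sqrt(T) = -0.20462575
exp(-rT) = 0.95313379
N(d1) = 0.62032301; N(d2) = 0.41893227
C = S_0' * N(d1) - K * exp(-rT) * N(d2) = 1.06626368 * 0.62032301 - 1.0900 * 0.95313379 * 0.41893227 = 0.2262

Answer: Price = 0.2262


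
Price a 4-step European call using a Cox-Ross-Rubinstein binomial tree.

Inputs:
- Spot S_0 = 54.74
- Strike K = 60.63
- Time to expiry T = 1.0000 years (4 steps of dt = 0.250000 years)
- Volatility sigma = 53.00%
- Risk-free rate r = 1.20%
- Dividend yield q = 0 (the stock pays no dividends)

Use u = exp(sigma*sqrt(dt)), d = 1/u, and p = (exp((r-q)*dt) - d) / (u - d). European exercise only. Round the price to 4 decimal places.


dt = T/N = 0.250000
u = exp(sigma*sqrt(dt)) = 1.303431; d = 1/u = 0.767206
p = (exp((r-q)*dt) - d) / (u - d) = 0.439738
Discount per step: exp(-r*dt) = 0.997004
Stock lattice S(k, i) with i counting down-moves:
  k=0: S(0,0) = 54.7400
  k=1: S(1,0) = 71.3498; S(1,1) = 41.9969
  k=2: S(2,0) = 92.9996; S(2,1) = 54.7400; S(2,2) = 32.2202
  k=3: S(3,0) = 121.2185; S(3,1) = 71.3498; S(3,2) = 41.9969; S(3,3) = 24.7196
  k=4: S(4,0) = 157.9999; S(4,1) = 92.9996; S(4,2) = 54.7400; S(4,3) = 32.2202; S(4,4) = 18.9650
Terminal payoffs V(N, i) = max(S_T - K, 0):
  V(4,0) = 97.369948; V(4,1) = 32.369555; V(4,2) = 0.000000; V(4,3) = 0.000000; V(4,4) = 0.000000
Backward induction: V(k, i) = exp(-r*dt) * [p * V(k+1, i) + (1-p) * V(k+1, i+1)].
  V(3,0) = exp(-r*dt) * [p*97.369948 + (1-p)*32.369555] = 60.770118
  V(3,1) = exp(-r*dt) * [p*32.369555 + (1-p)*0.000000] = 14.191487
  V(3,2) = exp(-r*dt) * [p*0.000000 + (1-p)*0.000000] = 0.000000
  V(3,3) = exp(-r*dt) * [p*0.000000 + (1-p)*0.000000] = 0.000000
  V(2,0) = exp(-r*dt) * [p*60.770118 + (1-p)*14.191487] = 34.570018
  V(2,1) = exp(-r*dt) * [p*14.191487 + (1-p)*0.000000] = 6.221843
  V(2,2) = exp(-r*dt) * [p*0.000000 + (1-p)*0.000000] = 0.000000
  V(1,0) = exp(-r*dt) * [p*34.570018 + (1-p)*6.221843] = 18.631636
  V(1,1) = exp(-r*dt) * [p*6.221843 + (1-p)*0.000000] = 2.727786
  V(0,0) = exp(-r*dt) * [p*18.631636 + (1-p)*2.727786] = 9.692194

Answer: Price = V(0,0) = 9.6922


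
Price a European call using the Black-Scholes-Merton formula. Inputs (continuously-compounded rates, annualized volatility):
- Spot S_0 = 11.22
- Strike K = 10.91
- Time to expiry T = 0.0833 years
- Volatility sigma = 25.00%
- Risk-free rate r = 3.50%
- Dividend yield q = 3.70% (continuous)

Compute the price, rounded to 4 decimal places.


Answer: Price = 0.4945

Derivation:
d1 = (ln(S/K) + (r - q + 0.5*sigma^2) * T) / (sigma * sqrt(T)) = 0.42207609
d2 = d1 - sigma * sqrt(T) = 0.34992174
exp(-rT) = 0.99708875; exp(-qT) = 0.99692264
C = S_0 * exp(-qT) * N(d1) - K * exp(-rT) * N(d2)
N(d1) = 0.66351526; N(d2) = 0.63680128
C = 11.2200 * 0.99692264 * 0.66351526 - 10.9100 * 0.99708875 * 0.63680128 = 0.4945


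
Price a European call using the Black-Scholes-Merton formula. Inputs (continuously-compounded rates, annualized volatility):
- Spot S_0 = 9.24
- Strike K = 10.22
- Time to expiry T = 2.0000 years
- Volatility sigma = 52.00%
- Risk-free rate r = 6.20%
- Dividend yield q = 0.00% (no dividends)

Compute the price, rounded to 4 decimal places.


d1 = (ln(S/K) + (r - q + 0.5*sigma^2) * T) / (sigma * sqrt(T)) = 0.39923698
d2 = d1 - sigma * sqrt(T) = -0.33615408
exp(-rT) = 0.88337984; exp(-qT) = 1.00000000
C = S_0 * exp(-qT) * N(d1) - K * exp(-rT) * N(d2)
N(d1) = 0.65514070; N(d2) = 0.36837734
C = 9.2400 * 1.00000000 * 0.65514070 - 10.2200 * 0.88337984 * 0.36837734 = 2.7277

Answer: Price = 2.7277


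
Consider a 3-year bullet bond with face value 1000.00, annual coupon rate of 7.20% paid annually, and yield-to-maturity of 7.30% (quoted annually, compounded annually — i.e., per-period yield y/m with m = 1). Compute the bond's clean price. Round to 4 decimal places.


Answer: Price = 997.3900

Derivation:
Coupon per period c = face * coupon_rate / m = 72.000000
Periods per year m = 1; per-period yield y/m = 0.073000
Number of cashflows N = 3
Cashflows (t years, CF_t, discount factor 1/(1+y/m)^(m*t), PV):
  t = 1.0000: CF_t = 72.000000, DF = 0.931966, PV = 67.101584
  t = 2.0000: CF_t = 72.000000, DF = 0.868561, PV = 62.536425
  t = 3.0000: CF_t = 1072.000000, DF = 0.809470, PV = 867.751992
Price P = sum_t PV_t = 997.390002


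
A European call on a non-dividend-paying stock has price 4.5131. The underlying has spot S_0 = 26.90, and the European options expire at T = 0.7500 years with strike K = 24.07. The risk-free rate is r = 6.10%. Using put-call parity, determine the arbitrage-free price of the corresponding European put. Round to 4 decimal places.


Put-call parity: C - P = S_0 * exp(-qT) - K * exp(-rT).
S_0 * exp(-qT) = 26.9000 * 1.00000000 = 26.90000000
K * exp(-rT) = 24.0700 * 0.95528075 = 22.99360771
P = C - S*exp(-qT) + K*exp(-rT)
P = 4.5131 - 26.90000000 + 22.99360771 = 0.6067

Answer: Put price = 0.6067


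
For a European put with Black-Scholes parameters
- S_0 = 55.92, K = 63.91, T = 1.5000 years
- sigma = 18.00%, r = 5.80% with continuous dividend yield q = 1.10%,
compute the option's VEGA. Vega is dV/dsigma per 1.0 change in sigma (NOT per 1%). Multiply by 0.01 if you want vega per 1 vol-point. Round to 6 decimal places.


d1 = -0.1757905605; d2 = -0.3962446374
phi(d1) = 0.3928255363; exp(-qT) = 0.9836353794; exp(-rT) = 0.9166770956
Vega = S * exp(-qT) * phi(d1) * sqrt(T) = 55.9200 * 0.9836353794 * 0.3928255363 * 1.2247448714 = 26.463461

Answer: Vega = 26.463461


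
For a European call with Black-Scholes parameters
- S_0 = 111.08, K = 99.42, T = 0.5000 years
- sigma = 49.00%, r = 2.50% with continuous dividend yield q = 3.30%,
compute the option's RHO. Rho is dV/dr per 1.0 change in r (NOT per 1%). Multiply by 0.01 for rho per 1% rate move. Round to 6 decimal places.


Answer: Rho = 27.187669

Derivation:
d1 = 0.4817629957; d2 = 0.1352806729
phi(d1) = 0.3552312386; exp(-qT) = 0.9836353794; exp(-rT) = 0.9875778005
N(d2) = 0.5538050173
Rho = K*T*exp(-rT)*N(d2) = 99.4200 * 0.5000 * 0.9875778005 * 0.5538050173 = 27.187669


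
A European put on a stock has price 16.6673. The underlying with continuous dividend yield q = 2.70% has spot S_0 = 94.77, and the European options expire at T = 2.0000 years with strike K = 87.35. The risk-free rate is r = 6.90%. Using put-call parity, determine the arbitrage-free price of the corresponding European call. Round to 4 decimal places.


Answer: Call price = 30.3650

Derivation:
Put-call parity: C - P = S_0 * exp(-qT) - K * exp(-rT).
S_0 * exp(-qT) = 94.7700 * 0.94743211 = 89.78814073
K * exp(-rT) = 87.3500 * 0.87109869 = 76.09047072
C = P + S*exp(-qT) - K*exp(-rT)
C = 16.6673 + 89.78814073 - 76.09047072 = 30.3650


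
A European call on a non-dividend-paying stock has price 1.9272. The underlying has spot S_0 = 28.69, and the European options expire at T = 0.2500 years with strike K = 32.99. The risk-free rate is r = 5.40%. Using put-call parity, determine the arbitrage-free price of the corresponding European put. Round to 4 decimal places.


Answer: Put price = 5.7848

Derivation:
Put-call parity: C - P = S_0 * exp(-qT) - K * exp(-rT).
S_0 * exp(-qT) = 28.6900 * 1.00000000 = 28.69000000
K * exp(-rT) = 32.9900 * 0.98659072 = 32.54762773
P = C - S*exp(-qT) + K*exp(-rT)
P = 1.9272 - 28.69000000 + 32.54762773 = 5.7848


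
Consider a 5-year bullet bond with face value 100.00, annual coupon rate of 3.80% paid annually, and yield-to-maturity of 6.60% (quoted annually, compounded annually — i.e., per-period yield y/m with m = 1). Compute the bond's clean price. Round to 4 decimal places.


Answer: Price = 88.3954

Derivation:
Coupon per period c = face * coupon_rate / m = 3.800000
Periods per year m = 1; per-period yield y/m = 0.066000
Number of cashflows N = 5
Cashflows (t years, CF_t, discount factor 1/(1+y/m)^(m*t), PV):
  t = 1.0000: CF_t = 3.800000, DF = 0.938086, PV = 3.564728
  t = 2.0000: CF_t = 3.800000, DF = 0.880006, PV = 3.344022
  t = 3.0000: CF_t = 3.800000, DF = 0.825521, PV = 3.136982
  t = 4.0000: CF_t = 3.800000, DF = 0.774410, PV = 2.942760
  t = 5.0000: CF_t = 103.800000, DF = 0.726464, PV = 75.406942
Price P = sum_t PV_t = 88.395434


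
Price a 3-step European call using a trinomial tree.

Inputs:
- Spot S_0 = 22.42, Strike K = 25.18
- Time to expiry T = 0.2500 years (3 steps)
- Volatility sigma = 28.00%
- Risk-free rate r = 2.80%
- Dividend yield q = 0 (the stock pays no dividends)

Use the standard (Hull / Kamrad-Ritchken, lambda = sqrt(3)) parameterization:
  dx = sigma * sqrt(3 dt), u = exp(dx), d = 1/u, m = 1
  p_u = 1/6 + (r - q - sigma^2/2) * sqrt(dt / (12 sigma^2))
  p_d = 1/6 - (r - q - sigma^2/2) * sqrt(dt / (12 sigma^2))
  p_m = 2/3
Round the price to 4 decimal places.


Answer: Price = V(0,0) = 0.4163

Derivation:
dt = T/N = 0.083333; dx = sigma*sqrt(3*dt) = 0.140000
u = exp(dx) = 1.150274; d = 1/u = 0.869358
p_u = 0.163333, p_m = 0.666667, p_d = 0.170000
Discount per step: exp(-r*dt) = 0.997669
Stock lattice S(k, j) with j the centered position index:
  k=0: S(0,+0) = 22.4200
  k=1: S(1,-1) = 19.4910; S(1,+0) = 22.4200; S(1,+1) = 25.7891
  k=2: S(2,-2) = 16.9447; S(2,-1) = 19.4910; S(2,+0) = 22.4200; S(2,+1) = 25.7891; S(2,+2) = 29.6646
  k=3: S(3,-3) = 14.7310; S(3,-2) = 16.9447; S(3,-1) = 19.4910; S(3,+0) = 22.4200; S(3,+1) = 25.7891; S(3,+2) = 29.6646; S(3,+3) = 34.1224
Terminal payoffs V(N, j) = max(S_T - K, 0):
  V(3,-3) = 0.000000; V(3,-2) = 0.000000; V(3,-1) = 0.000000; V(3,+0) = 0.000000; V(3,+1) = 0.609139; V(3,+2) = 4.484570; V(3,+3) = 8.942378
Backward induction: V(k, j) = exp(-r*dt) * [p_u * V(k+1, j+1) + p_m * V(k+1, j) + p_d * V(k+1, j-1)]
  V(2,-2) = exp(-r*dt) * [p_u*0.000000 + p_m*0.000000 + p_d*0.000000] = 0.000000
  V(2,-1) = exp(-r*dt) * [p_u*0.000000 + p_m*0.000000 + p_d*0.000000] = 0.000000
  V(2,+0) = exp(-r*dt) * [p_u*0.609139 + p_m*0.000000 + p_d*0.000000] = 0.099261
  V(2,+1) = exp(-r*dt) * [p_u*4.484570 + p_m*0.609139 + p_d*0.000000] = 1.135919
  V(2,+2) = exp(-r*dt) * [p_u*8.942378 + p_m*4.484570 + p_d*0.609139] = 4.543242
  V(1,-1) = exp(-r*dt) * [p_u*0.099261 + p_m*0.000000 + p_d*0.000000] = 0.016175
  V(1,+0) = exp(-r*dt) * [p_u*1.135919 + p_m*0.099261 + p_d*0.000000] = 0.251121
  V(1,+1) = exp(-r*dt) * [p_u*4.543242 + p_m*1.135919 + p_d*0.099261] = 1.512683
  V(0,+0) = exp(-r*dt) * [p_u*1.512683 + p_m*0.251121 + p_d*0.016175] = 0.416263


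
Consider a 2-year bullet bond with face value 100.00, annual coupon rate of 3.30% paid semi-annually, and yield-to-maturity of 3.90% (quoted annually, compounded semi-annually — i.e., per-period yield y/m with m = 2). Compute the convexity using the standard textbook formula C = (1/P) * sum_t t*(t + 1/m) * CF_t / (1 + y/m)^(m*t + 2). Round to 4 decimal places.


Coupon per period c = face * coupon_rate / m = 1.650000
Periods per year m = 2; per-period yield y/m = 0.019500
Number of cashflows N = 4
Cashflows (t years, CF_t, discount factor 1/(1+y/m)^(m*t), PV):
  t = 0.5000: CF_t = 1.650000, DF = 0.980873, PV = 1.618440
  t = 1.0000: CF_t = 1.650000, DF = 0.962112, PV = 1.587484
  t = 1.5000: CF_t = 1.650000, DF = 0.943709, PV = 1.557121
  t = 2.0000: CF_t = 101.650000, DF = 0.925659, PV = 94.093249
Price P = sum_t PV_t = 98.856294
Convexity numerator sum_t t*(t + 1/m) * CF_t / (1+y/m)^(m*t + 2):
  t = 0.5000: term = 0.778560
  t = 1.0000: term = 2.291006
  t = 1.5000: term = 4.494372
  t = 2.0000: term = 452.641122
Convexity = (1/P) * sum = 460.205061 / 98.856294 = 4.655293

Answer: Convexity = 4.6553


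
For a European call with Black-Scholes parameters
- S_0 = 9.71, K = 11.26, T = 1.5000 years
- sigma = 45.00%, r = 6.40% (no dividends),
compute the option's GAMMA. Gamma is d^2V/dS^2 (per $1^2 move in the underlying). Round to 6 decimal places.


Answer: Gamma = 0.073336

Derivation:
d1 = 0.1810348187; d2 = -0.3701003734
phi(d1) = 0.3924581640; exp(-qT) = 1.0000000000; exp(-rT) = 0.9084640161
Gamma = exp(-qT) * phi(d1) / (S * sigma * sqrt(T)) = 1.0000000000 * 0.3924581640 / (9.7100 * 0.4500 * 1.2247448714) = 0.073336


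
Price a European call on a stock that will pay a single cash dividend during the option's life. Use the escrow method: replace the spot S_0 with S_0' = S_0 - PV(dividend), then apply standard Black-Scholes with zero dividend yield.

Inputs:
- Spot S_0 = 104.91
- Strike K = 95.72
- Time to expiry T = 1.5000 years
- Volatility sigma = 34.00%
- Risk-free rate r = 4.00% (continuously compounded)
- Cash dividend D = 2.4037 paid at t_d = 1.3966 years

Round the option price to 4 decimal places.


PV(D) = D * exp(-r * t_d) = 2.4037 * 0.94566774 = 2.27310154
S_0' = S_0 - PV(D) = 104.9100 - 2.27310154 = 102.63689846
d1 = (ln(S_0'/K) + (r + sigma^2/2)*T) / (sigma*sqrt(T)) = 0.51984474
d2 = d1 - sigma*sqrt(T) = 0.10343148
exp(-rT) = 0.94176453
N(d1) = 0.69841410; N(d2) = 0.54118974
C = S_0' * N(d1) - K * exp(-rT) * N(d2) = 102.63689846 * 0.69841410 - 95.7200 * 0.94176453 * 0.54118974 = 22.8971

Answer: Price = 22.8971
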